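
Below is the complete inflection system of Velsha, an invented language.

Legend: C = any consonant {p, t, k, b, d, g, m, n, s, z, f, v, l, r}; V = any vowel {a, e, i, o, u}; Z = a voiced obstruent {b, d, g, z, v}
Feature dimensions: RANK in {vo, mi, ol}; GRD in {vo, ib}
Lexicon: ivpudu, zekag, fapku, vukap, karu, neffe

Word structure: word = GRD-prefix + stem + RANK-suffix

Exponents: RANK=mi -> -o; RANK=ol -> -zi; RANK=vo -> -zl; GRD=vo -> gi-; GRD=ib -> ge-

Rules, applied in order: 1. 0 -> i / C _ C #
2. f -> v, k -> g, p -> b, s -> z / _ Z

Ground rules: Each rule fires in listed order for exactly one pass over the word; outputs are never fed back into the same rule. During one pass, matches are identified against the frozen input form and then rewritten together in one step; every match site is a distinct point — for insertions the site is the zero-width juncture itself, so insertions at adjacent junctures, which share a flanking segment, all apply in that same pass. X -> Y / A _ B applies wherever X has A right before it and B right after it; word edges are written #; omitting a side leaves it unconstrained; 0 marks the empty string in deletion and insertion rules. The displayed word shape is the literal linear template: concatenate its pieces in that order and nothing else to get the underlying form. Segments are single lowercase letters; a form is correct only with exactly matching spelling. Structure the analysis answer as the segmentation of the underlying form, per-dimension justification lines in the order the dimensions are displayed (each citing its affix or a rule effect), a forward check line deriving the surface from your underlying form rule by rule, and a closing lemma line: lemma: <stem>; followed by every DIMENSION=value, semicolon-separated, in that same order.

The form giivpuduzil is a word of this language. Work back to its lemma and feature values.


underlying: gi-ivpudu-zl
RANK=vo - signalled by the affix -zl
GRD=vo - signalled by the affix gi-
check: giivpuduzl -> giivpuduzil -> giivpuduzil
lemma: ivpudu; RANK=vo; GRD=vo


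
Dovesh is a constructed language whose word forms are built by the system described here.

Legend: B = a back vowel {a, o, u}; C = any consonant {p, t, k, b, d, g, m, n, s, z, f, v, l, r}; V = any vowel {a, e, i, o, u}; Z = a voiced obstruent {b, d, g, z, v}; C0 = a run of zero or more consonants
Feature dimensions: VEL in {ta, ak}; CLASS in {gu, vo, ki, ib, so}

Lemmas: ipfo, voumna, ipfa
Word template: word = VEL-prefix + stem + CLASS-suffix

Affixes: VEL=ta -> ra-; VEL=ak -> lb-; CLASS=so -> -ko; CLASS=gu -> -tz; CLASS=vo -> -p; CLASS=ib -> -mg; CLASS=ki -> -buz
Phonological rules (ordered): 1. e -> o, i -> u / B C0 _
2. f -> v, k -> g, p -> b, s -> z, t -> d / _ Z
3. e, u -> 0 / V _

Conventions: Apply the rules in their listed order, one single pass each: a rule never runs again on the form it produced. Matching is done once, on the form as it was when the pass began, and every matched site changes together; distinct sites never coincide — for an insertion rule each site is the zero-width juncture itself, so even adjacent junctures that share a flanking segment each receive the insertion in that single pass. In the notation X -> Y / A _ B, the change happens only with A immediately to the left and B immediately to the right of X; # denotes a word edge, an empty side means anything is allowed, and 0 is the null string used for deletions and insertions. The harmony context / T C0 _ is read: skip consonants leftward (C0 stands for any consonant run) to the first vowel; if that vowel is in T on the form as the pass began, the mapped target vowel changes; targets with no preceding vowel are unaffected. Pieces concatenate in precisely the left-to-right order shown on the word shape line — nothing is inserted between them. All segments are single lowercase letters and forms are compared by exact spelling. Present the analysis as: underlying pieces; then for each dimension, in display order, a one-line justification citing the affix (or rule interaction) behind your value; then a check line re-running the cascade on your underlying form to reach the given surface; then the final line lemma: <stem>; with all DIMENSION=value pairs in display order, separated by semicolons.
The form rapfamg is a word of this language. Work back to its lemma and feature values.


underlying: ra-ipfa-mg
VEL=ta - signalled by the affix ra-
CLASS=ib - signalled by the affix -mg
check: raipfamg -> raupfamg -> raupfamg -> rapfamg
lemma: ipfa; VEL=ta; CLASS=ib


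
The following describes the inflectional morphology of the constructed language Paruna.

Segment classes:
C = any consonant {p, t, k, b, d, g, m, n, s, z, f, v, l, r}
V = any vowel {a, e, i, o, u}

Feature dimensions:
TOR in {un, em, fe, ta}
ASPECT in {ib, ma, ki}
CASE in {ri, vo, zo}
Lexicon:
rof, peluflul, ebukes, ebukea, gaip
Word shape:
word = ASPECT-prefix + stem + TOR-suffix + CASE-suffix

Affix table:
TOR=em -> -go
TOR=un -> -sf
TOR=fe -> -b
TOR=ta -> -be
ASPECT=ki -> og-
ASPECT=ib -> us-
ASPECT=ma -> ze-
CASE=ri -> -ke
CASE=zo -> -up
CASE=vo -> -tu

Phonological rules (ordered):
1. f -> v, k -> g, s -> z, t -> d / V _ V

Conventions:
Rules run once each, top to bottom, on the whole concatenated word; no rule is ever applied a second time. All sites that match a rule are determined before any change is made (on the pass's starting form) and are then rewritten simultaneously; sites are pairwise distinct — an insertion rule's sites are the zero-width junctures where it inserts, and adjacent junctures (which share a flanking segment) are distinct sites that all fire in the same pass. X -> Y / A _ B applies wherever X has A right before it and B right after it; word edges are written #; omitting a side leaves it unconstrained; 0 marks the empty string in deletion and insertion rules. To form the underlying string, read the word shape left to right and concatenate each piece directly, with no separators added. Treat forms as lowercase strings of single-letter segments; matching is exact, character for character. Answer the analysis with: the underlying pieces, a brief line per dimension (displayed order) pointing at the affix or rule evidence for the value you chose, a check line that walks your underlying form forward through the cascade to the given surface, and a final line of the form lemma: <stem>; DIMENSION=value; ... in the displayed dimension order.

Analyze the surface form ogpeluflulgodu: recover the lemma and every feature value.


underlying: og-peluflul-go-tu
TOR=em - signalled by the affix -go
ASPECT=ki - signalled by the affix og-
CASE=vo - signalled by the affix -tu
check: ogpeluflulgotu -> ogpeluflulgodu
lemma: peluflul; TOR=em; ASPECT=ki; CASE=vo


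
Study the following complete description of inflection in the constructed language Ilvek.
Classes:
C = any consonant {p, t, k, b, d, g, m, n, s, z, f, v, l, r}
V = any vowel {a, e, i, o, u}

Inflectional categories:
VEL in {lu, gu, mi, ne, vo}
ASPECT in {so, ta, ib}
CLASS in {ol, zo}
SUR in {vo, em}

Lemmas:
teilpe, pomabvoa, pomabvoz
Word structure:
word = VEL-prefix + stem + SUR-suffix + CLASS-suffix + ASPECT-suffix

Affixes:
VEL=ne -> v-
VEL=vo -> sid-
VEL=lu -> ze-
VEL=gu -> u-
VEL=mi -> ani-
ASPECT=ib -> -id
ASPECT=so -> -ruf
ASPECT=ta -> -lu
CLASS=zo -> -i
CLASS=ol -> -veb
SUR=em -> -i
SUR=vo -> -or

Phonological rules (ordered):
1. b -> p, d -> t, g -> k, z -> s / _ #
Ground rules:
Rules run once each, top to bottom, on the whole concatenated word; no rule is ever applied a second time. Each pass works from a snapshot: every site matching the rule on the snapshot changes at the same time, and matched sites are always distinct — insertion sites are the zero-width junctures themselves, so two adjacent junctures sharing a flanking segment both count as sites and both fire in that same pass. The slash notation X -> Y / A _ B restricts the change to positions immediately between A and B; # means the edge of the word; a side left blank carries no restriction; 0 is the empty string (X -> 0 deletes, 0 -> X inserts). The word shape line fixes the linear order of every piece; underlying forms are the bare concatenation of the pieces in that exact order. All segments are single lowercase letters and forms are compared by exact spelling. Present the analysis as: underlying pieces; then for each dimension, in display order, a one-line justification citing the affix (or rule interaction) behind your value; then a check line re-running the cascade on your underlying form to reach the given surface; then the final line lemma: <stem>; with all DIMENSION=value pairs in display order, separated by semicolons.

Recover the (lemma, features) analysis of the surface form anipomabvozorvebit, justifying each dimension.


underlying: ani-pomabvoz-or-veb-id
VEL=mi - signalled by the affix ani-
ASPECT=ib - signalled by the affix -id
CLASS=ol - signalled by the affix -veb
SUR=vo - signalled by the affix -or
check: anipomabvozorvebid -> anipomabvozorvebit
lemma: pomabvoz; VEL=mi; ASPECT=ib; CLASS=ol; SUR=vo


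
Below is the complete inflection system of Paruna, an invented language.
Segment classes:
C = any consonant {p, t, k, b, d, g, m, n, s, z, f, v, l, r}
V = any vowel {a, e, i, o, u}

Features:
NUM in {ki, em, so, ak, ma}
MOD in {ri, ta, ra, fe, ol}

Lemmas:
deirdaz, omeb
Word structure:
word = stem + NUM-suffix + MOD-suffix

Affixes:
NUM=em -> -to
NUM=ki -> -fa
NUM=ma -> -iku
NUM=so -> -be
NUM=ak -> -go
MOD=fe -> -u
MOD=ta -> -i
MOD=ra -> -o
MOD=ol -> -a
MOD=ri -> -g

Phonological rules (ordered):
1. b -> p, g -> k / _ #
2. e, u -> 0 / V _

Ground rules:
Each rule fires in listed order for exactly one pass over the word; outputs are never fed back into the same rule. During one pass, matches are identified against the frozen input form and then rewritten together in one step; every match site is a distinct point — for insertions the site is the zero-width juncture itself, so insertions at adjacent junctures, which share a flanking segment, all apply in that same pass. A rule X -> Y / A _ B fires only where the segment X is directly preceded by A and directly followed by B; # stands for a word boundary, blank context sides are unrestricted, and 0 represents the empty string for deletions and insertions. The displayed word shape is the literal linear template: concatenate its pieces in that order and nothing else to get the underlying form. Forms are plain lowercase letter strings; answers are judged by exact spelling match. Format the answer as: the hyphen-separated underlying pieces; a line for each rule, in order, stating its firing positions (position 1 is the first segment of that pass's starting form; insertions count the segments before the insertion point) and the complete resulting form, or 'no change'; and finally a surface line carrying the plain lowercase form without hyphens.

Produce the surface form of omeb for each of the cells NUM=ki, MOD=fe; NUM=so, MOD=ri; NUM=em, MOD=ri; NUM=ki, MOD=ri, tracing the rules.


cell NUM=ki, MOD=fe:
underlying: omeb-fa-u
1. b -> p, g -> k / _ #: no change
2. e, u -> 0 / V _: fires at position(s) 7: omebfa
surface: omebfa

cell NUM=so, MOD=ri:
underlying: omeb-be-g
1. b -> p, g -> k / _ #: fires at position(s) 7: omebbek
2. e, u -> 0 / V _: no change
surface: omebbek

cell NUM=em, MOD=ri:
underlying: omeb-to-g
1. b -> p, g -> k / _ #: fires at position(s) 7: omebtok
2. e, u -> 0 / V _: no change
surface: omebtok

cell NUM=ki, MOD=ri:
underlying: omeb-fa-g
1. b -> p, g -> k / _ #: fires at position(s) 7: omebfak
2. e, u -> 0 / V _: no change
surface: omebfak


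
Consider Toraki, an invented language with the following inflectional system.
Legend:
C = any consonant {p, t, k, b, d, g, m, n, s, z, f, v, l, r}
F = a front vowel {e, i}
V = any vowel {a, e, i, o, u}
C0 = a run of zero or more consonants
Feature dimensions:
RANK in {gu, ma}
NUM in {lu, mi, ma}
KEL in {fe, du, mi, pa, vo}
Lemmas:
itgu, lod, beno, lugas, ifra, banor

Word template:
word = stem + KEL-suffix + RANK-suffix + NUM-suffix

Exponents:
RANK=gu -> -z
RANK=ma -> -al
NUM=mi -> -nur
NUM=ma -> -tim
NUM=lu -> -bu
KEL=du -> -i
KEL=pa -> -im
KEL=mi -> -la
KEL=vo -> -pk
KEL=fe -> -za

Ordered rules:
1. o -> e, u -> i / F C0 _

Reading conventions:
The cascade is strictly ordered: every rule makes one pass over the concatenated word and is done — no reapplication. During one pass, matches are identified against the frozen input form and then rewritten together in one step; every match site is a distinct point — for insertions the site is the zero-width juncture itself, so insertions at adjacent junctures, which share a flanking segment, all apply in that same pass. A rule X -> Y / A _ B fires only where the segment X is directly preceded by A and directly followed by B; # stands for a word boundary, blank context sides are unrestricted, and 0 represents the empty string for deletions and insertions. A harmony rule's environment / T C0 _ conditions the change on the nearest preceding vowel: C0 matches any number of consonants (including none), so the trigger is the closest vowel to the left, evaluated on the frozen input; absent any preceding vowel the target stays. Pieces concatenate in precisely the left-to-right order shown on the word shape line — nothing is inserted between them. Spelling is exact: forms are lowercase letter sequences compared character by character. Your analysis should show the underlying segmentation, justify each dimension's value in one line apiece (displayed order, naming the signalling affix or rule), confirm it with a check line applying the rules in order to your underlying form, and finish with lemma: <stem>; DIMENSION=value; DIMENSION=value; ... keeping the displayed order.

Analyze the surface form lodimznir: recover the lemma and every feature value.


underlying: lod-im-z-nur
RANK=gu - signalled by the affix -z
NUM=mi - signalled by the affix -nur
KEL=pa - signalled by the affix -im
check: lodimznur -> lodimznir
lemma: lod; RANK=gu; NUM=mi; KEL=pa


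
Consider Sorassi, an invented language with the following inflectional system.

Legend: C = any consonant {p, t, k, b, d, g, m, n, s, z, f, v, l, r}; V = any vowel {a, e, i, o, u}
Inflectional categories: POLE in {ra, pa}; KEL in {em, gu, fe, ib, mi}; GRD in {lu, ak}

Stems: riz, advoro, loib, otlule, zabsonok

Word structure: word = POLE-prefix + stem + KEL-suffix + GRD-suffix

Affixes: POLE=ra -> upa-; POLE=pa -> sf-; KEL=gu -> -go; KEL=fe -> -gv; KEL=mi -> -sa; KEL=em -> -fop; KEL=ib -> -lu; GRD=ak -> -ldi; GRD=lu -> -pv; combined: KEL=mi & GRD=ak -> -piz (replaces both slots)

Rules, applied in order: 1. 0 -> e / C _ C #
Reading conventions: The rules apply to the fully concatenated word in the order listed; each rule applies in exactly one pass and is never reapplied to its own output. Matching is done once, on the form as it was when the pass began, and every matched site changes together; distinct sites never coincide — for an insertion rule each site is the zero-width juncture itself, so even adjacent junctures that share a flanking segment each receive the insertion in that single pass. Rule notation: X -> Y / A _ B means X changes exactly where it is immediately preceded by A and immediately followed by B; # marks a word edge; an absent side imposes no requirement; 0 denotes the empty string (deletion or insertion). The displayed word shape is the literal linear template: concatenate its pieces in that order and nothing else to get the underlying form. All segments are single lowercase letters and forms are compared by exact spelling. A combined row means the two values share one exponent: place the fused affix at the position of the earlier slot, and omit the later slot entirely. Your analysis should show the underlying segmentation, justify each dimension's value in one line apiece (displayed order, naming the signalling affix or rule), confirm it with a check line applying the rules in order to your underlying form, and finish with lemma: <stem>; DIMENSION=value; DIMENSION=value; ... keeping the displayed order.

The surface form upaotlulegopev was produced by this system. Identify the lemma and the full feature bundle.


underlying: upa-otlule-go-pv
POLE=ra - signalled by the affix upa-
KEL=gu - signalled by the affix -go
GRD=lu - signalled by the affix -pv
check: upaotlulegopv -> upaotlulegopev
lemma: otlule; POLE=ra; KEL=gu; GRD=lu


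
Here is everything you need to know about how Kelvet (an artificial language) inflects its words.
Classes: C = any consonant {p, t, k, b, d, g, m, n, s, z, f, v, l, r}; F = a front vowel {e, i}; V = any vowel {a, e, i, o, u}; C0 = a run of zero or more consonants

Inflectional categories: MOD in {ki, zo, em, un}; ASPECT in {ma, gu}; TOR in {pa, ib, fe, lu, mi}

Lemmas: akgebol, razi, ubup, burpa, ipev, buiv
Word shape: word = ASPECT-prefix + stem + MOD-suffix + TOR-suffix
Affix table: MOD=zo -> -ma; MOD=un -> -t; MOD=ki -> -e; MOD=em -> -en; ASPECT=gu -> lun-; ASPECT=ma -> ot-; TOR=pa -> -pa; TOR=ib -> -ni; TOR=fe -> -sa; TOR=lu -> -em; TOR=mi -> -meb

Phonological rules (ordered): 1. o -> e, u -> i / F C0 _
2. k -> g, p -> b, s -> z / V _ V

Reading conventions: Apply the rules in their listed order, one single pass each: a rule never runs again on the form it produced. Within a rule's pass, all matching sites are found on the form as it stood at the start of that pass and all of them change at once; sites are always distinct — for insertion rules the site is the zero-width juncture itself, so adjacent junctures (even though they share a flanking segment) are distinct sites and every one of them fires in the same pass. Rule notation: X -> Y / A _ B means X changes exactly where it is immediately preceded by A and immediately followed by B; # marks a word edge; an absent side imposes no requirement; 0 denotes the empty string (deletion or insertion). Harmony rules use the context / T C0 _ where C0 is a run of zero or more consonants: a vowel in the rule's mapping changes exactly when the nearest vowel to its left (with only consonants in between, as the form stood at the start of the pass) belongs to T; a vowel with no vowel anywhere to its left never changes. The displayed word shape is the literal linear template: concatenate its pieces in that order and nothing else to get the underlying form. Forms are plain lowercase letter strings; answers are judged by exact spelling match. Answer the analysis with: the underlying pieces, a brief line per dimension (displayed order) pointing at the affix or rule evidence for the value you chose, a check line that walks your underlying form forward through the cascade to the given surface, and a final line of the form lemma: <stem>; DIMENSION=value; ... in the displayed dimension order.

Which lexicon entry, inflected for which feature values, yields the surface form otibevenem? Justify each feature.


underlying: ot-ipev-en-em
MOD=em - signalled by the affix -en
ASPECT=ma - signalled by the affix ot-
TOR=lu - signalled by the affix -em
check: otipevenem -> otipevenem -> otibevenem
lemma: ipev; MOD=em; ASPECT=ma; TOR=lu


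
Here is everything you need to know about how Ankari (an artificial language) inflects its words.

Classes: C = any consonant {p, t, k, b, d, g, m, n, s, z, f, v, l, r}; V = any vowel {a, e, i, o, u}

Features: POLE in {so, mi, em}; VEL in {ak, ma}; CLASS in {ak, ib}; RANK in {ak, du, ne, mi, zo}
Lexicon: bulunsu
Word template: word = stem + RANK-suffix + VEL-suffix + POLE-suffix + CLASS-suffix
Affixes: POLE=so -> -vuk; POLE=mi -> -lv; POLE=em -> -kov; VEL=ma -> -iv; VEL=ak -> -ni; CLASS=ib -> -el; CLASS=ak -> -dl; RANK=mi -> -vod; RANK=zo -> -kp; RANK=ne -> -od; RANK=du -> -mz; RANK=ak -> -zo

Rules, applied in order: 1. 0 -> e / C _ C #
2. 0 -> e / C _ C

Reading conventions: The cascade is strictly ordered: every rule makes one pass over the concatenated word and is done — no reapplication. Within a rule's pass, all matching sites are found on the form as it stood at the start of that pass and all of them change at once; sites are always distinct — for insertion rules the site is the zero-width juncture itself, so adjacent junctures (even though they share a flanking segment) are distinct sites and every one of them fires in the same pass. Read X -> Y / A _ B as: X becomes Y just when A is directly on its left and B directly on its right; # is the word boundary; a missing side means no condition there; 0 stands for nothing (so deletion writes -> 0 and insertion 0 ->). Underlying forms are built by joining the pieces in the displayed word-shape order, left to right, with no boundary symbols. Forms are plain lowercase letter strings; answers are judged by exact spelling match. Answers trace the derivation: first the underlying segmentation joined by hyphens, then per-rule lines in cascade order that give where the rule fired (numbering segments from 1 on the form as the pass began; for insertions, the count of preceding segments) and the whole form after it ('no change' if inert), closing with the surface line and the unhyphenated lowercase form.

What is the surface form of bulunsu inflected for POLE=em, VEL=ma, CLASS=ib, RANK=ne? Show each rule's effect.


underlying: bulunsu-od-iv-kov-el
1. 0 -> e / C _ C #: no change
2. 0 -> e / C _ C: inserts after position(s) 5, 11: bulunesuodivekovel
surface: bulunesuodivekovel


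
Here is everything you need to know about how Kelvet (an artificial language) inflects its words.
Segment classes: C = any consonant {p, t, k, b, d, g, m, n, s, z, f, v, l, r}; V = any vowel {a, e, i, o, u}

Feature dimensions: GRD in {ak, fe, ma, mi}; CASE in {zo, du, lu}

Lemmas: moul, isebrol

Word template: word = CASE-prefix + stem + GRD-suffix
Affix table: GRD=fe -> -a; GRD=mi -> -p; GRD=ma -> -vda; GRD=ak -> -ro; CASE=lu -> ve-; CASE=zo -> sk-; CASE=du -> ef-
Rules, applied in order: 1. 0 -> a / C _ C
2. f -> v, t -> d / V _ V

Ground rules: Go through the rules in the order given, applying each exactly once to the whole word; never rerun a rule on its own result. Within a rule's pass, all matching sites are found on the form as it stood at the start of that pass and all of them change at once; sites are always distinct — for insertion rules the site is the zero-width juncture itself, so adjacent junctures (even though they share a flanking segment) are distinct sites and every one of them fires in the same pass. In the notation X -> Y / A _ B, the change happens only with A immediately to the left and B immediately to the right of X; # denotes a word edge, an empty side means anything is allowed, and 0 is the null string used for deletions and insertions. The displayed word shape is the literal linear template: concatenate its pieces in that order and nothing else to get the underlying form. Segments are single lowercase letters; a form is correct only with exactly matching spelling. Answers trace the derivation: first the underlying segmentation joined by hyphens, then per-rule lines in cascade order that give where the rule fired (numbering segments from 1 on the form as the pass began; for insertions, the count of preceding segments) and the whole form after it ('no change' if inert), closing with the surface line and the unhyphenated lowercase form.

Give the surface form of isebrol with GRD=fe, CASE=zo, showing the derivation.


underlying: sk-isebrol-a
1. 0 -> a / C _ C: inserts after position(s) 1, 6: sakisebarola
2. f -> v, t -> d / V _ V: no change
surface: sakisebarola


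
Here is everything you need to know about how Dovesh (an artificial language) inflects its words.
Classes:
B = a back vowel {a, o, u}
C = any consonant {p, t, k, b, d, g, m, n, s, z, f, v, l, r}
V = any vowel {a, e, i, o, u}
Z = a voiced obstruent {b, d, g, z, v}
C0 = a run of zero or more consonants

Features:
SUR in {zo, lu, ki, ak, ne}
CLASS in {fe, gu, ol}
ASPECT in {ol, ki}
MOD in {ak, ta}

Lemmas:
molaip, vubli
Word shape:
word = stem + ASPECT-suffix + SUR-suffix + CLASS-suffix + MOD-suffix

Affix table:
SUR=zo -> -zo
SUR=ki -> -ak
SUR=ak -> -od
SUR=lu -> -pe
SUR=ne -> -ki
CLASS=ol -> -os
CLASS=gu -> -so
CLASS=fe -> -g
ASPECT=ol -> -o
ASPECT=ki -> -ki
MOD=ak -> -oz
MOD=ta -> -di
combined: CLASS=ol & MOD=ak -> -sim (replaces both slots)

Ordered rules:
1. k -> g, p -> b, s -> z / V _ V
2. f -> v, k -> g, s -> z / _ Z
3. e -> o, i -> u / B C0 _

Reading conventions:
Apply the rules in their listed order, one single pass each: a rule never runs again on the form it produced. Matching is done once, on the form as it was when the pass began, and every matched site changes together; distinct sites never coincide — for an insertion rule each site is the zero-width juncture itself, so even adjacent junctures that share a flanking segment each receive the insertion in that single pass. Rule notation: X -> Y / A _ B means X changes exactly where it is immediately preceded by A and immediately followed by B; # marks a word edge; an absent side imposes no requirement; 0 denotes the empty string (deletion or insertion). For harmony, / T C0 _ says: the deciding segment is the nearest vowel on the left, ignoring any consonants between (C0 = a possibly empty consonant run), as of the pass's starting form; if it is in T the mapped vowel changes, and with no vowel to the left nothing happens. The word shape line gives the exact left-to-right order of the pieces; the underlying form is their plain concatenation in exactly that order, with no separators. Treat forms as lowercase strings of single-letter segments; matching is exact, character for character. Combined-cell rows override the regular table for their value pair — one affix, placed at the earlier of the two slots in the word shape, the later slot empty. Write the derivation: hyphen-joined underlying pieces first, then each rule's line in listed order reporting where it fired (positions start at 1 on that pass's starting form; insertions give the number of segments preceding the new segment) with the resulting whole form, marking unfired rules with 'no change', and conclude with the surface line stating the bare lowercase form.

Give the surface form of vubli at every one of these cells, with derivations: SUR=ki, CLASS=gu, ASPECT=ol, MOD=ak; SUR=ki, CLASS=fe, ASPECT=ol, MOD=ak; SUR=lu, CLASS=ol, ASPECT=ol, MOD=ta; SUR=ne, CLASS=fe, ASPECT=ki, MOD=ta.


cell SUR=ki, CLASS=gu, ASPECT=ol, MOD=ak:
underlying: vubli-o-ak-so-oz
1. k -> g, p -> b, s -> z / V _ V: no change
2. f -> v, k -> g, s -> z / _ Z: no change
3. e -> o, i -> u / B C0 _: fires at position(s) 5: vubluoaksooz
surface: vubluoaksooz

cell SUR=ki, CLASS=fe, ASPECT=ol, MOD=ak:
underlying: vubli-o-ak-g-oz
1. k -> g, p -> b, s -> z / V _ V: no change
2. f -> v, k -> g, s -> z / _ Z: fires at position(s) 8: vublioaggoz
3. e -> o, i -> u / B C0 _: fires at position(s) 5: vubluoaggoz
surface: vubluoaggoz

cell SUR=lu, CLASS=ol, ASPECT=ol, MOD=ta:
underlying: vubli-o-pe-os-di
1. k -> g, p -> b, s -> z / V _ V: fires at position(s) 7: vubliobeosdi
2. f -> v, k -> g, s -> z / _ Z: fires at position(s) 10: vubliobeozdi
3. e -> o, i -> u / B C0 _: fires at position(s) 5, 8, 12: vubluoboozdu
surface: vubluoboozdu

cell SUR=ne, CLASS=fe, ASPECT=ki, MOD=ta:
underlying: vubli-ki-ki-g-di
1. k -> g, p -> b, s -> z / V _ V: fires at position(s) 6, 8: vubligigigdi
2. f -> v, k -> g, s -> z / _ Z: no change
3. e -> o, i -> u / B C0 _: fires at position(s) 5: vublugigigdi
surface: vublugigigdi


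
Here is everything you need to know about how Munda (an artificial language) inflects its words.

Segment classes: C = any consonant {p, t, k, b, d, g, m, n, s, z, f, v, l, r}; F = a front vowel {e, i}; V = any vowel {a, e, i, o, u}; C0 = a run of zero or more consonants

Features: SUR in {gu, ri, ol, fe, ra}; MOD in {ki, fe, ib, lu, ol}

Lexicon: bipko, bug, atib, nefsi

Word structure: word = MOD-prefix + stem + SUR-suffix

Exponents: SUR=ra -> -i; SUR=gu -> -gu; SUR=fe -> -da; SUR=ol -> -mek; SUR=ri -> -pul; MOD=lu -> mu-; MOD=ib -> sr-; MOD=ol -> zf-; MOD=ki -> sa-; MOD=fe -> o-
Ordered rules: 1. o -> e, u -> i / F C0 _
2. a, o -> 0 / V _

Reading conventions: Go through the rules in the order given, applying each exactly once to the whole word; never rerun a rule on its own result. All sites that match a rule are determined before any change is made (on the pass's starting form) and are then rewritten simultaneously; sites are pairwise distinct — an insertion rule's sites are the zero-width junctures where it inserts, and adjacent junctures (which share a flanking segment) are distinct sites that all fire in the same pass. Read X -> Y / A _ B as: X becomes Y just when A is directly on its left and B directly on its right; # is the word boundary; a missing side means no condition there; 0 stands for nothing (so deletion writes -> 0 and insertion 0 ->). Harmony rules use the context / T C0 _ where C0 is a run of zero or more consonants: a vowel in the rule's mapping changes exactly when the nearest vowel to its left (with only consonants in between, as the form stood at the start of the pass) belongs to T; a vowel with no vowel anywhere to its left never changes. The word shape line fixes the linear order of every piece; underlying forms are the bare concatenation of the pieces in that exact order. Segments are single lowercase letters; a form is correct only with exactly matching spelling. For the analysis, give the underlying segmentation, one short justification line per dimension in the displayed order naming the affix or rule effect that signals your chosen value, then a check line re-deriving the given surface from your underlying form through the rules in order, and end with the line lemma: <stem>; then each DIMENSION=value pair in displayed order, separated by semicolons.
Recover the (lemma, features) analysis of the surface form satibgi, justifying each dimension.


underlying: sa-atib-gu
SUR=gu - signalled by the affix -gu
MOD=ki - signalled by the affix sa-
check: saatibgu -> saatibgi -> satibgi
lemma: atib; SUR=gu; MOD=ki


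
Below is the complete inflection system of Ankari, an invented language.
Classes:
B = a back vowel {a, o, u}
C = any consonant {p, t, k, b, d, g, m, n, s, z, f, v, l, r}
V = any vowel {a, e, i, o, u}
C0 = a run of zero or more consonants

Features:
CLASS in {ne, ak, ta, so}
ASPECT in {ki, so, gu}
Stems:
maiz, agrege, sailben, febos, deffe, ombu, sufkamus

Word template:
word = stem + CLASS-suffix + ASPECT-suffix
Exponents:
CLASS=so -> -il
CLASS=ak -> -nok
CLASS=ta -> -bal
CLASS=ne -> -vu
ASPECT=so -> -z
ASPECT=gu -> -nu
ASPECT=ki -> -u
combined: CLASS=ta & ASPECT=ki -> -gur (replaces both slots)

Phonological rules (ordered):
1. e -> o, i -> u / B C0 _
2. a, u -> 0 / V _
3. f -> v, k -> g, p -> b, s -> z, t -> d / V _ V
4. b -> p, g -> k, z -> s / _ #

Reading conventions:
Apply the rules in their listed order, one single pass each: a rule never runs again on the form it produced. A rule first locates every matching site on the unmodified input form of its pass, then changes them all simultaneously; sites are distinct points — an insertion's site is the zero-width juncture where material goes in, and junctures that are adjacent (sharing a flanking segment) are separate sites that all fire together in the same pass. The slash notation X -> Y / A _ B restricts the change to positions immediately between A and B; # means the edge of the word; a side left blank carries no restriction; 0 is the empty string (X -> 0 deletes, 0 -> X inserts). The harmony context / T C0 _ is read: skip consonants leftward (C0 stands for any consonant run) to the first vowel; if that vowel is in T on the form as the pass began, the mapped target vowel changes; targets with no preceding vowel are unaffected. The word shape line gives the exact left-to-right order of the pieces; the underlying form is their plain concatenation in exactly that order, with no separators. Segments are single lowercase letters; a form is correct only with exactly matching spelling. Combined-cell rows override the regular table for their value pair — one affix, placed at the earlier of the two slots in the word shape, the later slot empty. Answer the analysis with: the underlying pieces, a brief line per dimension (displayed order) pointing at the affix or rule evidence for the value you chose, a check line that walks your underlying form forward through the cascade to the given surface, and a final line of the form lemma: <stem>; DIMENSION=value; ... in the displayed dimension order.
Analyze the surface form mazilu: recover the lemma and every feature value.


underlying: maiz-il-u
CLASS=so - signalled by the affix -il
ASPECT=ki - signalled by the affix -u
check: maizilu -> mauzilu -> mazilu -> mazilu -> mazilu
lemma: maiz; CLASS=so; ASPECT=ki


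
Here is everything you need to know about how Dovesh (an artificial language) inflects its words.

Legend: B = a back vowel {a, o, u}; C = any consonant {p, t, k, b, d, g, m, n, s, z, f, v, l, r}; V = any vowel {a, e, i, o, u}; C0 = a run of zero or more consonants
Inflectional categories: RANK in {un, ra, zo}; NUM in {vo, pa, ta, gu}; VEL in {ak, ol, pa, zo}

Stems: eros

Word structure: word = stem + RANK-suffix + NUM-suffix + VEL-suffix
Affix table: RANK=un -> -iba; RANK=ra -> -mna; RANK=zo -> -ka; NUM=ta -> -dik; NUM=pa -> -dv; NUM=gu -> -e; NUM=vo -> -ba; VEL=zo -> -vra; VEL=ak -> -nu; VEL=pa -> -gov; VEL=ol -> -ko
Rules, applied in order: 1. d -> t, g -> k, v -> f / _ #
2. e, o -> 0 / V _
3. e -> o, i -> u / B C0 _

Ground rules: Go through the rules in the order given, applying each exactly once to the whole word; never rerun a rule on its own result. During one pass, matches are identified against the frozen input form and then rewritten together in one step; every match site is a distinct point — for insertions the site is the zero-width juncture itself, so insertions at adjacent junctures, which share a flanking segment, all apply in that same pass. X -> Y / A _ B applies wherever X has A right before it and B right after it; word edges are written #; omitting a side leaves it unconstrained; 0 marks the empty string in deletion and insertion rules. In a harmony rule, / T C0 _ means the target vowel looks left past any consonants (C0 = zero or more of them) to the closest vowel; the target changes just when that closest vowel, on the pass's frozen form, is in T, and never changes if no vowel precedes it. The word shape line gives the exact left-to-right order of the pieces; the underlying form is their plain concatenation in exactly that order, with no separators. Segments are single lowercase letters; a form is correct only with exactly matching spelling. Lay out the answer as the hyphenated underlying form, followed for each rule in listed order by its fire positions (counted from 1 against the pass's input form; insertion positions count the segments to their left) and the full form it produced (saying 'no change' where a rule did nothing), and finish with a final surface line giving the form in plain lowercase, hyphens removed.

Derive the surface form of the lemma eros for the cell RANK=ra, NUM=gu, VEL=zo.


underlying: eros-mna-e-vra
1. d -> t, g -> k, v -> f / _ #: no change
2. e, o -> 0 / V _: fires at position(s) 8: erosmnavra
3. e -> o, i -> u / B C0 _: no change
surface: erosmnavra


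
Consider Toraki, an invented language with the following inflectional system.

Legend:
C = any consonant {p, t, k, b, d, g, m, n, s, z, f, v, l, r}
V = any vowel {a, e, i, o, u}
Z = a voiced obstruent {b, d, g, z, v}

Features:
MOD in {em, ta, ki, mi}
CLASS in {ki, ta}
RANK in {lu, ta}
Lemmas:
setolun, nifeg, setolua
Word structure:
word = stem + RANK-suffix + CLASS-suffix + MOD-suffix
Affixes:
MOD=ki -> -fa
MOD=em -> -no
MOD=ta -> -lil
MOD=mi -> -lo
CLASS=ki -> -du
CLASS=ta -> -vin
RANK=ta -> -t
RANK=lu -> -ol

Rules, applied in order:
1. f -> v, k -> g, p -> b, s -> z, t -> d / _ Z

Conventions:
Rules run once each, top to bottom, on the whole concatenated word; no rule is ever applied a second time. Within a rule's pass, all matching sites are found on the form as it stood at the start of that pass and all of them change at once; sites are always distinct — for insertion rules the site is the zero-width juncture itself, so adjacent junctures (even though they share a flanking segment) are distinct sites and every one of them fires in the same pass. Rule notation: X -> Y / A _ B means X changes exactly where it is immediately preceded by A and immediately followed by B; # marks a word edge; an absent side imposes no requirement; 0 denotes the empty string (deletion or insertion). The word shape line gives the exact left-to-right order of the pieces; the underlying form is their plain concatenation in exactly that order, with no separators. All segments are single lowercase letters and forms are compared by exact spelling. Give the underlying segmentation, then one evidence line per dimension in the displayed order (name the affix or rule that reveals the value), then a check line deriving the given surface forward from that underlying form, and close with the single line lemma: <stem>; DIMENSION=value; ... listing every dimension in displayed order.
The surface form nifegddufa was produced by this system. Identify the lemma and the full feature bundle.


underlying: nifeg-t-du-fa
MOD=ki - signalled by the affix -fa
CLASS=ki - signalled by the affix -du
RANK=ta - signalled by the affix -t
check: nifegtdufa -> nifegddufa
lemma: nifeg; MOD=ki; CLASS=ki; RANK=ta


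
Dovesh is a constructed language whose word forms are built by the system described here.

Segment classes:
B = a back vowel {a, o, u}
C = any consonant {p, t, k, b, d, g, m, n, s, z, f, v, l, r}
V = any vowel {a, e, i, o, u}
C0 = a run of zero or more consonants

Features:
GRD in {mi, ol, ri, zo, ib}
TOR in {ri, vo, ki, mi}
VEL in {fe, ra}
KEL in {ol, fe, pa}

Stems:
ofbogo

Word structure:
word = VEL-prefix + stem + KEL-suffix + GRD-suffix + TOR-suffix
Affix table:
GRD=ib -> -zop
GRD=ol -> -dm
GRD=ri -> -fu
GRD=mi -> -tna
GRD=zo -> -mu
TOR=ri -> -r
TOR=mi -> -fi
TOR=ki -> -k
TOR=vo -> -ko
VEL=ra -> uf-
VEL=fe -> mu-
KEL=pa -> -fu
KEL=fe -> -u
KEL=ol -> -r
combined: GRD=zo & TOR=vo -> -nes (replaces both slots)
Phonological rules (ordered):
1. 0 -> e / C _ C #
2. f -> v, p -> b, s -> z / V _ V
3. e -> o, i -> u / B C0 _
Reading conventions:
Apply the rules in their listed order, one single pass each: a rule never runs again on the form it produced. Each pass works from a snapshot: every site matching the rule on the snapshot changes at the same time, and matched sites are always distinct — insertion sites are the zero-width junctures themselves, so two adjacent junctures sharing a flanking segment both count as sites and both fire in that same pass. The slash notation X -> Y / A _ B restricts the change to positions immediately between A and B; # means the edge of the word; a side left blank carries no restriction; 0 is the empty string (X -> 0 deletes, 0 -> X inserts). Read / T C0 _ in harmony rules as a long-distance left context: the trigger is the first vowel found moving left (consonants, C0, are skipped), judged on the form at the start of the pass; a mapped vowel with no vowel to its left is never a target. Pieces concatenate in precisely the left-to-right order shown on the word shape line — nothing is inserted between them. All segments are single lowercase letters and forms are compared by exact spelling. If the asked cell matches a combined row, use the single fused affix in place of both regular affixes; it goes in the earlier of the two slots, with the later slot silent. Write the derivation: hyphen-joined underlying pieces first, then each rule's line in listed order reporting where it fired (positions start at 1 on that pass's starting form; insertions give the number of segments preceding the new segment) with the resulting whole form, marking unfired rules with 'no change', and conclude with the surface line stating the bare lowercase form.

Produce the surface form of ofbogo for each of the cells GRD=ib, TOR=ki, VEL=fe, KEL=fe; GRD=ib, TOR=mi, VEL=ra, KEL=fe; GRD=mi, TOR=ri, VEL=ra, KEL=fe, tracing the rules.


cell GRD=ib, TOR=ki, VEL=fe, KEL=fe:
underlying: mu-ofbogo-u-zop-k
1. 0 -> e / C _ C #: inserts after position(s) 12: muofbogouzopek
2. f -> v, p -> b, s -> z / V _ V: fires at position(s) 12: muofbogouzobek
3. e -> o, i -> u / B C0 _: fires at position(s) 13: muofbogouzobok
surface: muofbogouzobok

cell GRD=ib, TOR=mi, VEL=ra, KEL=fe:
underlying: uf-ofbogo-u-zop-fi
1. 0 -> e / C _ C #: no change
2. f -> v, p -> b, s -> z / V _ V: fires at position(s) 2: uvofbogouzopfi
3. e -> o, i -> u / B C0 _: fires at position(s) 14: uvofbogouzopfu
surface: uvofbogouzopfu

cell GRD=mi, TOR=ri, VEL=ra, KEL=fe:
underlying: uf-ofbogo-u-tna-r
1. 0 -> e / C _ C #: no change
2. f -> v, p -> b, s -> z / V _ V: fires at position(s) 2: uvofbogoutnar
3. e -> o, i -> u / B C0 _: no change
surface: uvofbogoutnar
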